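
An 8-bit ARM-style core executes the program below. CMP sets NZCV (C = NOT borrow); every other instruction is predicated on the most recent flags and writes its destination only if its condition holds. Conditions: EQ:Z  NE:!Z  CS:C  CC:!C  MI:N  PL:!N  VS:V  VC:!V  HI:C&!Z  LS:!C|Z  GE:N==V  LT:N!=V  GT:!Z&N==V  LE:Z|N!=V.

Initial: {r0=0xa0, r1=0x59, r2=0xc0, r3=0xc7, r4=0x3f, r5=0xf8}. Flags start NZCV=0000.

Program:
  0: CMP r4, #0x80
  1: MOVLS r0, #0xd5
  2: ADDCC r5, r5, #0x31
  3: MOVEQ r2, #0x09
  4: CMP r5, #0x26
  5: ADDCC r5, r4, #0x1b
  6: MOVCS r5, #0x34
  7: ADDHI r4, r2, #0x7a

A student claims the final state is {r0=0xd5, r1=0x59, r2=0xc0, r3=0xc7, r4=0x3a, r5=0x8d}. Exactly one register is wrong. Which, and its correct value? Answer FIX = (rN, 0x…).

0: ✓ CMP  NZCV=1001
1: ✓ MOVLS  r0←0xd5
2: ✓ ADDCC  r5←0x29
3: · MOVEQ
4: ✓ CMP  NZCV=0010
5: · ADDCC
6: ✓ MOVCS  r5←0x34
7: ✓ ADDHI  r4←0x3a

FIX = (r5, 0x34)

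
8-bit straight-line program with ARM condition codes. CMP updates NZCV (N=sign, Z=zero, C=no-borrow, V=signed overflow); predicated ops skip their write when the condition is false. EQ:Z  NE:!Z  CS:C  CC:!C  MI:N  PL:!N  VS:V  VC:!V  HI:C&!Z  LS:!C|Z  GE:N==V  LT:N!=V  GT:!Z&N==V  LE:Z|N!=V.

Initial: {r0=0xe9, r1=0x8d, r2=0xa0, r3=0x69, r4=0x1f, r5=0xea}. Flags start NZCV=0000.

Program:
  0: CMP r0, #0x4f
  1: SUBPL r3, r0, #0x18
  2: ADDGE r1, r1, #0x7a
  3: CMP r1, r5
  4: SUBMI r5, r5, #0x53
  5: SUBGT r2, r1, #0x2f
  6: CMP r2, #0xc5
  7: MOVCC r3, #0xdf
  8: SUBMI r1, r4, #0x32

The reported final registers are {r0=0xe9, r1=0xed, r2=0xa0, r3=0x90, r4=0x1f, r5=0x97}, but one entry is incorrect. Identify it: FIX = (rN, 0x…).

0: ✓ CMP  NZCV=1010
1: · SUBPL
2: · ADDGE
3: ✓ CMP  NZCV=1000
4: ✓ SUBMI  r5←0x97
5: · SUBGT
6: ✓ CMP  NZCV=1000
7: ✓ MOVCC  r3←0xdf
8: ✓ SUBMI  r1←0xed

FIX = (r3, 0xdf)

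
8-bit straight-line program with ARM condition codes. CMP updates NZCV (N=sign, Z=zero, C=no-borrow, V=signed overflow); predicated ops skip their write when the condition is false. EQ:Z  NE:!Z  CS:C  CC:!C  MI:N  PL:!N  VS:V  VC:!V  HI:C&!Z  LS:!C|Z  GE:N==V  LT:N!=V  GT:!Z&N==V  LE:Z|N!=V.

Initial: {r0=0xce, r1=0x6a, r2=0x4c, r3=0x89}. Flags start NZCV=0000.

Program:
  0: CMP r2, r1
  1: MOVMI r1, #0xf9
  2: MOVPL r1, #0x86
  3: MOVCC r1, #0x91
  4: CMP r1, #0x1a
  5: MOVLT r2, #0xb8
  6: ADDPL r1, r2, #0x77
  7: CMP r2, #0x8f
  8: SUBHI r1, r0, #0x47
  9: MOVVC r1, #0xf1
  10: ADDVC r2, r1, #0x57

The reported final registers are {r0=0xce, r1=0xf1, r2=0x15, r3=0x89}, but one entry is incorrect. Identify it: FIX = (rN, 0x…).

0: ✓ CMP  NZCV=1000
1: ✓ MOVMI  r1←0xf9
2: · MOVPL
3: ✓ MOVCC  r1←0x91
4: ✓ CMP  NZCV=0011
5: ✓ MOVLT  r2←0xb8
6: ✓ ADDPL  r1←0x2f
7: ✓ CMP  NZCV=0010
8: ✓ SUBHI  r1←0x87
9: ✓ MOVVC  r1←0xf1
10: ✓ ADDVC  r2←0x48

FIX = (r2, 0x48)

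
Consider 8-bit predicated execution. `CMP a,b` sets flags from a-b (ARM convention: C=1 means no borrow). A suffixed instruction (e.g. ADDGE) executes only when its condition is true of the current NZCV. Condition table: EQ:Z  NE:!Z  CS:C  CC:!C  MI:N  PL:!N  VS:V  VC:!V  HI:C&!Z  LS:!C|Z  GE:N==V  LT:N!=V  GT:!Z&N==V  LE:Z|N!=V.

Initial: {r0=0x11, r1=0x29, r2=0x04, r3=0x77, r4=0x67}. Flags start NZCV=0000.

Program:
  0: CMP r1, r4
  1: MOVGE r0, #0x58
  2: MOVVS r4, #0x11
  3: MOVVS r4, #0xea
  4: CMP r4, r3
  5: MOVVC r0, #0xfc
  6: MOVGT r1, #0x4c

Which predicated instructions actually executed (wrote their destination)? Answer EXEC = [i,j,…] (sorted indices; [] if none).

EXEC = [5]

0: ✓ CMP  NZCV=1000
1: · MOVGE
2: · MOVVS
3: · MOVVS
4: ✓ CMP  NZCV=1000
5: ✓ MOVVC  r0←0xfc
6: · MOVGT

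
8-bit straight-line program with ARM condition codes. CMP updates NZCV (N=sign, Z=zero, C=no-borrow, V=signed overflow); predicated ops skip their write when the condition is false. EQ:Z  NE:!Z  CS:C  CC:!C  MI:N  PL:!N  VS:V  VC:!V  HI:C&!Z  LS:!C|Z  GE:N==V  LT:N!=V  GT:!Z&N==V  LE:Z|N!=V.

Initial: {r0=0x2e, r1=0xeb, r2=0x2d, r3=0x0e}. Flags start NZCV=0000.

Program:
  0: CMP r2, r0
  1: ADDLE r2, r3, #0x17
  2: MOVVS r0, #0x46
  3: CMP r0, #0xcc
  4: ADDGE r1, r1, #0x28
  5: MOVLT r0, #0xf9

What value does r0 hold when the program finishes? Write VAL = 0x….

0: ✓ CMP  NZCV=1000
1: ✓ ADDLE  r2←0x25
2: · MOVVS
3: ✓ CMP  NZCV=0000
4: ✓ ADDGE  r1←0x13
5: · MOVLT

VAL = 0x2e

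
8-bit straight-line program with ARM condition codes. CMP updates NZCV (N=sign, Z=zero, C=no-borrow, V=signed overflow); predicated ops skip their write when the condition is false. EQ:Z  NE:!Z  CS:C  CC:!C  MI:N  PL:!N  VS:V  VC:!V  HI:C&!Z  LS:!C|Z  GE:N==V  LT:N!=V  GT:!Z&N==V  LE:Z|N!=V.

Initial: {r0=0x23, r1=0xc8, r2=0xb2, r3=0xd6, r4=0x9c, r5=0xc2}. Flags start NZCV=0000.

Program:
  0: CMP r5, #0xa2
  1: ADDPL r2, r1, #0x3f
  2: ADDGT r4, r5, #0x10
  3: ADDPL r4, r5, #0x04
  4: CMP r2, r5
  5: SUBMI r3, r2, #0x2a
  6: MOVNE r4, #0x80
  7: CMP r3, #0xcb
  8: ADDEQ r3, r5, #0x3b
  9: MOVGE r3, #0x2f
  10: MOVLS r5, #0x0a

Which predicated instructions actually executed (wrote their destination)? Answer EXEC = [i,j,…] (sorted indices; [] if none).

EXEC = [1,2,3,6,9]

0: ✓ CMP  NZCV=0010
1: ✓ ADDPL  r2←0x07
2: ✓ ADDGT  r4←0xd2
3: ✓ ADDPL  r4←0xc6
4: ✓ CMP  NZCV=0000
5: · SUBMI
6: ✓ MOVNE  r4←0x80
7: ✓ CMP  NZCV=0010
8: · ADDEQ
9: ✓ MOVGE  r3←0x2f
10: · MOVLS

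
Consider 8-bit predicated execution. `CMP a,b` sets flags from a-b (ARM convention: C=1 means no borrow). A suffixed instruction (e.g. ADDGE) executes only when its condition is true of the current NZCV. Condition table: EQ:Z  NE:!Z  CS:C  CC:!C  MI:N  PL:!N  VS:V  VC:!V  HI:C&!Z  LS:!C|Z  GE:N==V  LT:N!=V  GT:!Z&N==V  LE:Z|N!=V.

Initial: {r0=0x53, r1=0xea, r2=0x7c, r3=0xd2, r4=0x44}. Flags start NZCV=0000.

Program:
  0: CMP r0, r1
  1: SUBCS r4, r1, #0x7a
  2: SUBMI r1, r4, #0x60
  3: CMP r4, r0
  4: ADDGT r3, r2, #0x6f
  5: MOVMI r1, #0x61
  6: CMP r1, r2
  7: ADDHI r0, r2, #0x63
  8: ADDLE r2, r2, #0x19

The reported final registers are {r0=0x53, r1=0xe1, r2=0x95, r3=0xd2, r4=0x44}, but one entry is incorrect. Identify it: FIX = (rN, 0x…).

FIX = (r1, 0x61)

[0] flags=0000 → (cmp)
[1] flags=0000 CS?F → skip
[2] flags=0000 MI?F → skip
[3] flags=1000 → (cmp)
[4] flags=1000 GT?F → skip
[5] flags=1000 MI?T → r1=0x61
[6] flags=1000 → (cmp)
[7] flags=1000 HI?F → skip
[8] flags=1000 LE?T → r2=0x95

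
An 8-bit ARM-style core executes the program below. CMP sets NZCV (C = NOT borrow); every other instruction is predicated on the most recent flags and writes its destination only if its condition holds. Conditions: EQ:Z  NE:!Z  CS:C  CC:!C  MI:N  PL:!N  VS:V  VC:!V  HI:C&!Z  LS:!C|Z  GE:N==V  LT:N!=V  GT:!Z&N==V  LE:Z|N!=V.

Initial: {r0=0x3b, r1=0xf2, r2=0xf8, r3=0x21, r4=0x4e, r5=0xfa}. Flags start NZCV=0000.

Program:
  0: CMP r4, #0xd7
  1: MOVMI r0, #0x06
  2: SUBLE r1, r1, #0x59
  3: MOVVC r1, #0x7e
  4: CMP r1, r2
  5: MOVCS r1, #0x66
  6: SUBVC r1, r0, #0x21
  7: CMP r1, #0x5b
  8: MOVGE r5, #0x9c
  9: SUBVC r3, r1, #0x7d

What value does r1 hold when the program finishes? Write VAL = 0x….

VAL = 0x7e

0: ✓ CMP  NZCV=0000
1: · MOVMI
2: · SUBLE
3: ✓ MOVVC  r1←0x7e
4: ✓ CMP  NZCV=1001
5: · MOVCS
6: · SUBVC
7: ✓ CMP  NZCV=0010
8: ✓ MOVGE  r5←0x9c
9: ✓ SUBVC  r3←0x01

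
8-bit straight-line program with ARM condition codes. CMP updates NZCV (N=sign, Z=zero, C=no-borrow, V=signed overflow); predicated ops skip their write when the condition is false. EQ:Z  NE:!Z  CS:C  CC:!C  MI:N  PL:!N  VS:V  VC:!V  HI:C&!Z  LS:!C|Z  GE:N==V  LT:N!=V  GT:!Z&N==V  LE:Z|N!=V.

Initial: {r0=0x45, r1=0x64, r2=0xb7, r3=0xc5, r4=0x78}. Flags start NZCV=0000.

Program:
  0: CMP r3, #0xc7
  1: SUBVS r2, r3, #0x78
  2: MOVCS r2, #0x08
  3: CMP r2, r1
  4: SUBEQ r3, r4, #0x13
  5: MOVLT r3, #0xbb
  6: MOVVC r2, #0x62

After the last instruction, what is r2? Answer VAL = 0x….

[0] flags=1000 → (cmp)
[1] flags=1000 VS?F → skip
[2] flags=1000 CS?F → skip
[3] flags=0011 → (cmp)
[4] flags=0011 EQ?F → skip
[5] flags=0011 LT?T → r3=0xbb
[6] flags=0011 VC?F → skip

VAL = 0xb7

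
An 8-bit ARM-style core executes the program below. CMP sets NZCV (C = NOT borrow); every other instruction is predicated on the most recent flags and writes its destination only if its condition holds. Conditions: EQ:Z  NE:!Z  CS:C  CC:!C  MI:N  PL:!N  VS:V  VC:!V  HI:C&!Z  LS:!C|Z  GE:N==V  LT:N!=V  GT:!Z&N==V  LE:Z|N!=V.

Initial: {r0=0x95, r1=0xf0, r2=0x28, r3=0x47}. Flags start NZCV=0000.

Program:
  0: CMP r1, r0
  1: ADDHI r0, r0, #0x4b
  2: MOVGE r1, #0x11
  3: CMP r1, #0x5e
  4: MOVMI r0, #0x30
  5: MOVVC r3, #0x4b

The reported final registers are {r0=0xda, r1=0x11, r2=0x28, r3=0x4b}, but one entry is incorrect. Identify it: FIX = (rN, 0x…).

0: ✓ CMP  NZCV=0010
1: ✓ ADDHI  r0←0xe0
2: ✓ MOVGE  r1←0x11
3: ✓ CMP  NZCV=1000
4: ✓ MOVMI  r0←0x30
5: ✓ MOVVC  r3←0x4b

FIX = (r0, 0x30)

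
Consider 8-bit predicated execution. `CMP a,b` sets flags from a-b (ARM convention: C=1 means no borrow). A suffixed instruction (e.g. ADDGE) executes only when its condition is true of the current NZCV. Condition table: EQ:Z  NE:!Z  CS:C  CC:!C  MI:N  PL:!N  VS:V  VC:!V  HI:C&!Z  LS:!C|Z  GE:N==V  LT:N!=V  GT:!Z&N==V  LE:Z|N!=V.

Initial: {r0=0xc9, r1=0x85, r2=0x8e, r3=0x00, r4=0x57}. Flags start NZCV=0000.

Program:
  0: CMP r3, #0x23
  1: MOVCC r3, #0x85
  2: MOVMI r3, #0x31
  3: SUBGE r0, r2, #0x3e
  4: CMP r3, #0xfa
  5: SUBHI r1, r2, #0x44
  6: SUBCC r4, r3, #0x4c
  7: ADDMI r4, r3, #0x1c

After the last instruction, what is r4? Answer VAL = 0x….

[0] flags=1000 → (cmp)
[1] flags=1000 CC?T → r3=0x85
[2] flags=1000 MI?T → r3=0x31
[3] flags=1000 GE?F → skip
[4] flags=0000 → (cmp)
[5] flags=0000 HI?F → skip
[6] flags=0000 CC?T → r4=0xe5
[7] flags=0000 MI?F → skip

VAL = 0xe5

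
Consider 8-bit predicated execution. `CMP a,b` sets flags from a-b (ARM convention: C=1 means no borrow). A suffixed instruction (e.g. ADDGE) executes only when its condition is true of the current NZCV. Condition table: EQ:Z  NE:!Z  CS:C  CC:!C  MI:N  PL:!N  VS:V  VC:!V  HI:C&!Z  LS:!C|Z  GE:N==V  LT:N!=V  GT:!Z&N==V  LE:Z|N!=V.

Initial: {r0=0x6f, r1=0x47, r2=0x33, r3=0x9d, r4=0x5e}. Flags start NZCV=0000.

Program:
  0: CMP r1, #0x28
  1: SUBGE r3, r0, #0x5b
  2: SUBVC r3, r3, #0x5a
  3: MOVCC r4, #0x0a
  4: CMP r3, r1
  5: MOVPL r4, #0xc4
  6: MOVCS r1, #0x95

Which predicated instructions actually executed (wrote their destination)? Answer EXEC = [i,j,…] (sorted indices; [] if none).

[0] flags=0010 → (cmp)
[1] flags=0010 GE?T → r3=0x14
[2] flags=0010 VC?T → r3=0xba
[3] flags=0010 CC?F → skip
[4] flags=0011 → (cmp)
[5] flags=0011 PL?T → r4=0xc4
[6] flags=0011 CS?T → r1=0x95

EXEC = [1,2,5,6]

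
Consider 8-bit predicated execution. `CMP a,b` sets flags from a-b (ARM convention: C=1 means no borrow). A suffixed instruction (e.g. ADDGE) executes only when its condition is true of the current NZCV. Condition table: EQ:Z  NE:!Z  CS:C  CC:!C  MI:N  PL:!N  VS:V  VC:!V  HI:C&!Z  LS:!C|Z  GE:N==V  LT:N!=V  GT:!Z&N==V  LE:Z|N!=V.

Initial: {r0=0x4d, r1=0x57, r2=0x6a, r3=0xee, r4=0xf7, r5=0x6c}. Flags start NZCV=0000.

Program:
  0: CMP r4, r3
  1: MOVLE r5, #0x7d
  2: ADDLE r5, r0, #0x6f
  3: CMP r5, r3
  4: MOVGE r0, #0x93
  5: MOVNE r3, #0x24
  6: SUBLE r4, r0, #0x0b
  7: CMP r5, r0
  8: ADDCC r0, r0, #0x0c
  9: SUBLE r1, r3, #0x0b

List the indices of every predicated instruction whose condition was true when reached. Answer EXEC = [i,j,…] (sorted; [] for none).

0: ✓ CMP  NZCV=0010
1: · MOVLE
2: · ADDLE
3: ✓ CMP  NZCV=0000
4: ✓ MOVGE  r0←0x93
5: ✓ MOVNE  r3←0x24
6: · SUBLE
7: ✓ CMP  NZCV=1001
8: ✓ ADDCC  r0←0x9f
9: · SUBLE

EXEC = [4,5,8]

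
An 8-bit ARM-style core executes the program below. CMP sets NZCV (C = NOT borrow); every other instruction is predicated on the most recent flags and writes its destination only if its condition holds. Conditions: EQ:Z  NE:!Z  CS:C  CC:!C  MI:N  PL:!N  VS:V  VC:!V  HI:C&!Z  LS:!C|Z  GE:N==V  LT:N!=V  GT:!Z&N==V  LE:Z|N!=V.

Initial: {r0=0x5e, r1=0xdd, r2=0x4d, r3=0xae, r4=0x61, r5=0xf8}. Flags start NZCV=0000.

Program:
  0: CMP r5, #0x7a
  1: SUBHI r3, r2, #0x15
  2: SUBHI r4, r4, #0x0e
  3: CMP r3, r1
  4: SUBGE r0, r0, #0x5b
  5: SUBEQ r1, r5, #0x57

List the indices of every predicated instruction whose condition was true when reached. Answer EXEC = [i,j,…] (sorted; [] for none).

EXEC = [1,2,4]

0: ✓ CMP  NZCV=0011
1: ✓ SUBHI  r3←0x38
2: ✓ SUBHI  r4←0x53
3: ✓ CMP  NZCV=0000
4: ✓ SUBGE  r0←0x03
5: · SUBEQ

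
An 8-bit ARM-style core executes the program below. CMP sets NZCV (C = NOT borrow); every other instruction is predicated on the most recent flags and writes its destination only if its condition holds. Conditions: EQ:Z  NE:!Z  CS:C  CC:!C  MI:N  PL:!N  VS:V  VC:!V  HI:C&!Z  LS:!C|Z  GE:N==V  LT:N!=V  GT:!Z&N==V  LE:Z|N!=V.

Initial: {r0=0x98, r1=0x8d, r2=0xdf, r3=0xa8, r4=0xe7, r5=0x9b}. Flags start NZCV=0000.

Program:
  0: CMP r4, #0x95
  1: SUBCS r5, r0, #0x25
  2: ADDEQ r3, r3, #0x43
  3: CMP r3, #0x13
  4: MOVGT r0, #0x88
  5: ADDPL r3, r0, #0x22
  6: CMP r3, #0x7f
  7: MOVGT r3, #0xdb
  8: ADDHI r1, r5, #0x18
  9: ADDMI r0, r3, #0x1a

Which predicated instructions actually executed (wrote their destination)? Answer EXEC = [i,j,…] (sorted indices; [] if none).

0: ✓ CMP  NZCV=0010
1: ✓ SUBCS  r5←0x73
2: · ADDEQ
3: ✓ CMP  NZCV=1010
4: · MOVGT
5: · ADDPL
6: ✓ CMP  NZCV=0011
7: · MOVGT
8: ✓ ADDHI  r1←0x8b
9: · ADDMI

EXEC = [1,8]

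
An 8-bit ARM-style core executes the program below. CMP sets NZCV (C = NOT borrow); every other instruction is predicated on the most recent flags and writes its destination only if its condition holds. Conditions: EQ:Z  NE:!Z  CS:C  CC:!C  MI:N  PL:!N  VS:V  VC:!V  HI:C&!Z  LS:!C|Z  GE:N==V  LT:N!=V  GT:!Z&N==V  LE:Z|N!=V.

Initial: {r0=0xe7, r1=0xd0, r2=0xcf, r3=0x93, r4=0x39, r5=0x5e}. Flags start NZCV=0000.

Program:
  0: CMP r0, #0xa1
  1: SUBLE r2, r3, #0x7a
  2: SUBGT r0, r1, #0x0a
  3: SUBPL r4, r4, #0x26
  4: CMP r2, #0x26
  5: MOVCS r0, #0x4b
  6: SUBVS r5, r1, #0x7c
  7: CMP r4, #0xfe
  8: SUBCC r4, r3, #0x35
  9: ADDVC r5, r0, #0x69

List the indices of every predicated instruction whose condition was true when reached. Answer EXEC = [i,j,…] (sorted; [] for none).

0: ✓ CMP  NZCV=0010
1: · SUBLE
2: ✓ SUBGT  r0←0xc6
3: ✓ SUBPL  r4←0x13
4: ✓ CMP  NZCV=1010
5: ✓ MOVCS  r0←0x4b
6: · SUBVS
7: ✓ CMP  NZCV=0000
8: ✓ SUBCC  r4←0x5e
9: ✓ ADDVC  r5←0xb4

EXEC = [2,3,5,8,9]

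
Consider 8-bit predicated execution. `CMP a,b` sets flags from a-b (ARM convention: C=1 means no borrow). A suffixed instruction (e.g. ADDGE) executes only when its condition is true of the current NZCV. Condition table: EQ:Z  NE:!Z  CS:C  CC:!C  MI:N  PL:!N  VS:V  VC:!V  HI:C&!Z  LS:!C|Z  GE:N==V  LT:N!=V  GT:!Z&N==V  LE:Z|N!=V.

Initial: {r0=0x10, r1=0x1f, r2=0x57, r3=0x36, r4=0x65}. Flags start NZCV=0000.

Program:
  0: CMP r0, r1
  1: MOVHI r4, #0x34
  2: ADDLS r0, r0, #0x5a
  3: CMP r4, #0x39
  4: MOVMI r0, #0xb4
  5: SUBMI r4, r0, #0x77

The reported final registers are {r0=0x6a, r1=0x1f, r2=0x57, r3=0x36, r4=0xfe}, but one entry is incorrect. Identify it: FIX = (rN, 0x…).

[0] flags=1000 → (cmp)
[1] flags=1000 HI?F → skip
[2] flags=1000 LS?T → r0=0x6a
[3] flags=0010 → (cmp)
[4] flags=0010 MI?F → skip
[5] flags=0010 MI?F → skip

FIX = (r4, 0x65)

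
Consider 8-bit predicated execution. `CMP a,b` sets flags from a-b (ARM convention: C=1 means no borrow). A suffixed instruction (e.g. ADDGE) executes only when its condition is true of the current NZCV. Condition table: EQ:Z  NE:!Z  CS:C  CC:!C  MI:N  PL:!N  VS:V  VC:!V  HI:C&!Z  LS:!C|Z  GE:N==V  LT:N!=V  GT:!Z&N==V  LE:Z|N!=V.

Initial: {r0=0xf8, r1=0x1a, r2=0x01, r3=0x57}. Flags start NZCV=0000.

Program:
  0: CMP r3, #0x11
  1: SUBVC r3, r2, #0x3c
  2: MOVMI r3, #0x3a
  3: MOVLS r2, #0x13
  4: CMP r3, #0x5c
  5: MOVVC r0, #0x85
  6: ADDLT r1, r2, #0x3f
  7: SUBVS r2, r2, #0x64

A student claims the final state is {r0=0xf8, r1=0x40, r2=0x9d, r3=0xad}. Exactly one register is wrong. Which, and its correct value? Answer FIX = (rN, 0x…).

FIX = (r3, 0xc5)

0: ✓ CMP  NZCV=0010
1: ✓ SUBVC  r3←0xc5
2: · MOVMI
3: · MOVLS
4: ✓ CMP  NZCV=0011
5: · MOVVC
6: ✓ ADDLT  r1←0x40
7: ✓ SUBVS  r2←0x9d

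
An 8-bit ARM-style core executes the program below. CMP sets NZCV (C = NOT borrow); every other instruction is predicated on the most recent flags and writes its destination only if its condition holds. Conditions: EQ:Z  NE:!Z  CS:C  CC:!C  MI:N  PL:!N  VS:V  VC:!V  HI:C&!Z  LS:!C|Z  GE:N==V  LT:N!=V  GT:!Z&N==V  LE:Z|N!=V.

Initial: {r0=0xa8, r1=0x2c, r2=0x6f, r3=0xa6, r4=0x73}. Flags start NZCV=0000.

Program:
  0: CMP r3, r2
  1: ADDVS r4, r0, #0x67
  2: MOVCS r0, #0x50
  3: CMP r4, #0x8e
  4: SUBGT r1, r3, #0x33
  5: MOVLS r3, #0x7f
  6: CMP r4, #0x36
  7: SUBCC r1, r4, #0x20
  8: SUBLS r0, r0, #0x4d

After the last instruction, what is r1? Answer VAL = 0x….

VAL = 0xef

0: ✓ CMP  NZCV=0011
1: ✓ ADDVS  r4←0x0f
2: ✓ MOVCS  r0←0x50
3: ✓ CMP  NZCV=1001
4: ✓ SUBGT  r1←0x73
5: ✓ MOVLS  r3←0x7f
6: ✓ CMP  NZCV=1000
7: ✓ SUBCC  r1←0xef
8: ✓ SUBLS  r0←0x03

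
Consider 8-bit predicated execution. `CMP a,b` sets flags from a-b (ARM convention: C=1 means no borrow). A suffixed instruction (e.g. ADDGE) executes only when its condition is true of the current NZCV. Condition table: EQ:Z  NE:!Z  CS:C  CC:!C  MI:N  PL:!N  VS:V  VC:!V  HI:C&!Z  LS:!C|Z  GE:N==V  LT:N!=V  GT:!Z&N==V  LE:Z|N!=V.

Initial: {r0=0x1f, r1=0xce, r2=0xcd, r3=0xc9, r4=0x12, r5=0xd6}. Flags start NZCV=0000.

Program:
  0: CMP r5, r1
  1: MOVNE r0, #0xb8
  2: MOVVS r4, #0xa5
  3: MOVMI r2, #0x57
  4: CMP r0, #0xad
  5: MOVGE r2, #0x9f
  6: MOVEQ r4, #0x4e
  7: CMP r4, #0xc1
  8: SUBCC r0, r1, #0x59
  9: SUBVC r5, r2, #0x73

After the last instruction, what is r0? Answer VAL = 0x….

VAL = 0x75

[0] flags=0010 → (cmp)
[1] flags=0010 NE?T → r0=0xb8
[2] flags=0010 VS?F → skip
[3] flags=0010 MI?F → skip
[4] flags=0010 → (cmp)
[5] flags=0010 GE?T → r2=0x9f
[6] flags=0010 EQ?F → skip
[7] flags=0000 → (cmp)
[8] flags=0000 CC?T → r0=0x75
[9] flags=0000 VC?T → r5=0x2c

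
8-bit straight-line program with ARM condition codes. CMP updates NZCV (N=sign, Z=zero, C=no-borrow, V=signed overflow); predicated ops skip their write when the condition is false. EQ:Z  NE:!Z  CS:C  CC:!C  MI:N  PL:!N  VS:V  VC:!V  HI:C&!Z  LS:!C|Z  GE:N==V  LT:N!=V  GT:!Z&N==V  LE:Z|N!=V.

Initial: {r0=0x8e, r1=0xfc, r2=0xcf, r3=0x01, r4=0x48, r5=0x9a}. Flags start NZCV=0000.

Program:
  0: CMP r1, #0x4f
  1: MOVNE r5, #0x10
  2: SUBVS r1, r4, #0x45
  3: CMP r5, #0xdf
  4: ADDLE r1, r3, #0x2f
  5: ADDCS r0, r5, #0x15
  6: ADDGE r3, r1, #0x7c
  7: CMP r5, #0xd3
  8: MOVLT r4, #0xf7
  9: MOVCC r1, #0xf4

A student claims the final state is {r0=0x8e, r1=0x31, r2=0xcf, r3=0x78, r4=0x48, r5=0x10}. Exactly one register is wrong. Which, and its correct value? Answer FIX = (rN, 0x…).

0: ✓ CMP  NZCV=1010
1: ✓ MOVNE  r5←0x10
2: · SUBVS
3: ✓ CMP  NZCV=0000
4: · ADDLE
5: · ADDCS
6: ✓ ADDGE  r3←0x78
7: ✓ CMP  NZCV=0000
8: · MOVLT
9: ✓ MOVCC  r1←0xf4

FIX = (r1, 0xf4)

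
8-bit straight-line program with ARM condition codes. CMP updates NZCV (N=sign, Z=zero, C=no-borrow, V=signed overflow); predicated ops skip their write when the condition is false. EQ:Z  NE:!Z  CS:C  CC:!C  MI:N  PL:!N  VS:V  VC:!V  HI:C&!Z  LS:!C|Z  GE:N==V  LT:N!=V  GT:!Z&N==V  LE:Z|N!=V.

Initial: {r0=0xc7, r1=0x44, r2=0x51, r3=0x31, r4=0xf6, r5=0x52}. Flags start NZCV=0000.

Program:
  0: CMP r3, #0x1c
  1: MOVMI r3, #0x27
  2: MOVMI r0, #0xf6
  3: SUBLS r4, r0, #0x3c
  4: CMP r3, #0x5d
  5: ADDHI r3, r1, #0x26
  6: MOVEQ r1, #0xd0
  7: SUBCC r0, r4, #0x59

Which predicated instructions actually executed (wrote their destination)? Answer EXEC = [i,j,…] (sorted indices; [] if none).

0: ✓ CMP  NZCV=0010
1: · MOVMI
2: · MOVMI
3: · SUBLS
4: ✓ CMP  NZCV=1000
5: · ADDHI
6: · MOVEQ
7: ✓ SUBCC  r0←0x9d

EXEC = [7]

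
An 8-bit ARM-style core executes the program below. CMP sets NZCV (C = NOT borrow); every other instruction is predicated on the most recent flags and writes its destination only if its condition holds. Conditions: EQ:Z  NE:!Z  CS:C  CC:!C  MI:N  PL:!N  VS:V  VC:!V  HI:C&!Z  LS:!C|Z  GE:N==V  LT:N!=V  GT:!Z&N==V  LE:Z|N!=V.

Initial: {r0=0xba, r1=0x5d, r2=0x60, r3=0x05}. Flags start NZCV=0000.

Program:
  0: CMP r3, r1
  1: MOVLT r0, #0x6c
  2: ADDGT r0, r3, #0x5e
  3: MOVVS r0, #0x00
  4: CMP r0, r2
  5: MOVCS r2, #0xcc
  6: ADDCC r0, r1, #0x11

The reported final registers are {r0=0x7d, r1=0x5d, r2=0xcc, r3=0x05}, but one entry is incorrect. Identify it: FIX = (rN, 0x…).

FIX = (r0, 0x6c)

0: ✓ CMP  NZCV=1000
1: ✓ MOVLT  r0←0x6c
2: · ADDGT
3: · MOVVS
4: ✓ CMP  NZCV=0010
5: ✓ MOVCS  r2←0xcc
6: · ADDCC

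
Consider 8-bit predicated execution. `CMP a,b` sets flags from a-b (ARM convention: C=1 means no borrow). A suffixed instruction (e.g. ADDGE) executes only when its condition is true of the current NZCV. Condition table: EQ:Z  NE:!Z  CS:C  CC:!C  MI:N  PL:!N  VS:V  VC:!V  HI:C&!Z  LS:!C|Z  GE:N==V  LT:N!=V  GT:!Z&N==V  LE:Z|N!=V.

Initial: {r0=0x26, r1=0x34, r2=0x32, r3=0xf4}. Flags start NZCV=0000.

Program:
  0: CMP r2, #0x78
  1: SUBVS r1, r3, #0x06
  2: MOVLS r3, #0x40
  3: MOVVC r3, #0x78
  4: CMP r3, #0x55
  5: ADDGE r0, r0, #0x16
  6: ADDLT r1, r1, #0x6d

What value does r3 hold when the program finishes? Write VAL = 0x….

VAL = 0x78

0: ✓ CMP  NZCV=1000
1: · SUBVS
2: ✓ MOVLS  r3←0x40
3: ✓ MOVVC  r3←0x78
4: ✓ CMP  NZCV=0010
5: ✓ ADDGE  r0←0x3c
6: · ADDLT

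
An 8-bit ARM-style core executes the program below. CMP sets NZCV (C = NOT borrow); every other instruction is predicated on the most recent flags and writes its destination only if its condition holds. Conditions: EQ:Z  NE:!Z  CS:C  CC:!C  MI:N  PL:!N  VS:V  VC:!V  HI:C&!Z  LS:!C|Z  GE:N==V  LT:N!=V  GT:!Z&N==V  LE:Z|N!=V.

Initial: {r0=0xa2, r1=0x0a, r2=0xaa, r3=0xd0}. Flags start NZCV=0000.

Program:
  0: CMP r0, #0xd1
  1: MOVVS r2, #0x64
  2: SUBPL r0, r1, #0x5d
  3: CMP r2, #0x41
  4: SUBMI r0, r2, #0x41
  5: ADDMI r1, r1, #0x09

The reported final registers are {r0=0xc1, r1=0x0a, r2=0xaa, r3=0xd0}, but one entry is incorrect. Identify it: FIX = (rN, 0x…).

[0] flags=1000 → (cmp)
[1] flags=1000 VS?F → skip
[2] flags=1000 PL?F → skip
[3] flags=0011 → (cmp)
[4] flags=0011 MI?F → skip
[5] flags=0011 MI?F → skip

FIX = (r0, 0xa2)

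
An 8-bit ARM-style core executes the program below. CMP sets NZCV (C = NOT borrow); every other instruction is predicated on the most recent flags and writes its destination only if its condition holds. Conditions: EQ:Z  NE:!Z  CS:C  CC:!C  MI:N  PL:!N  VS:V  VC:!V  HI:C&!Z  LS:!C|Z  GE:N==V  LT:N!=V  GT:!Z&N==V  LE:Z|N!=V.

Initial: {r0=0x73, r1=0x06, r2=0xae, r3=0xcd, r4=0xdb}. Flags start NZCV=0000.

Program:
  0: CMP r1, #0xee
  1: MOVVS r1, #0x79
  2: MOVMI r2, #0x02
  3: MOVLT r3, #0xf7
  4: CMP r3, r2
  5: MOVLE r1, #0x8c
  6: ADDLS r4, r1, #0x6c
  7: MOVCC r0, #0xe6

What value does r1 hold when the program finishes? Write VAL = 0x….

[0] flags=0000 → (cmp)
[1] flags=0000 VS?F → skip
[2] flags=0000 MI?F → skip
[3] flags=0000 LT?F → skip
[4] flags=0010 → (cmp)
[5] flags=0010 LE?F → skip
[6] flags=0010 LS?F → skip
[7] flags=0010 CC?F → skip

VAL = 0x06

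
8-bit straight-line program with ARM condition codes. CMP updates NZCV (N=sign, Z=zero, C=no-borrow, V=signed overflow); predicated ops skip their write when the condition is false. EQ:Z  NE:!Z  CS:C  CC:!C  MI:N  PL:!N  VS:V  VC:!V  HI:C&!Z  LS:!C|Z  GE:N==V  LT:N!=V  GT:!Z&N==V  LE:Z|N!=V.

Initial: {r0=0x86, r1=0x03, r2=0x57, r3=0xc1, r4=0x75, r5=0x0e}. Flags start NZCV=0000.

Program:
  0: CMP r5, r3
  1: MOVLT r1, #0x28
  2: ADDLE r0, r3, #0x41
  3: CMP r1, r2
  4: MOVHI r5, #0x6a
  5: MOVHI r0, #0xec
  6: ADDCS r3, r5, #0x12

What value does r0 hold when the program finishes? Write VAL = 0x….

VAL = 0x86

[0] flags=0000 → (cmp)
[1] flags=0000 LT?F → skip
[2] flags=0000 LE?F → skip
[3] flags=1000 → (cmp)
[4] flags=1000 HI?F → skip
[5] flags=1000 HI?F → skip
[6] flags=1000 CS?F → skip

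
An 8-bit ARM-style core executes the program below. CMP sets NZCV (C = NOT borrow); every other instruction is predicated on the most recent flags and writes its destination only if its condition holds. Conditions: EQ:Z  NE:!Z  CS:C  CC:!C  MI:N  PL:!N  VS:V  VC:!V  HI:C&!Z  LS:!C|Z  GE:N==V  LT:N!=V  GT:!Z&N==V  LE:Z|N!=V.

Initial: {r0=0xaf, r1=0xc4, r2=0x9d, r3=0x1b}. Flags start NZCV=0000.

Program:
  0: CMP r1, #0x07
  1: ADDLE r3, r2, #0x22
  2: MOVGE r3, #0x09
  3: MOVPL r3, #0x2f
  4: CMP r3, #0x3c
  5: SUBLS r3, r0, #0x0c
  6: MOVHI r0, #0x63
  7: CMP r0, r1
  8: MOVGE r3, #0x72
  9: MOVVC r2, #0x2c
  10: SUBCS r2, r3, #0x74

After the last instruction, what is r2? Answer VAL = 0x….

0: ✓ CMP  NZCV=1010
1: ✓ ADDLE  r3←0xbf
2: · MOVGE
3: · MOVPL
4: ✓ CMP  NZCV=1010
5: · SUBLS
6: ✓ MOVHI  r0←0x63
7: ✓ CMP  NZCV=1001
8: ✓ MOVGE  r3←0x72
9: · MOVVC
10: · SUBCS

VAL = 0x9d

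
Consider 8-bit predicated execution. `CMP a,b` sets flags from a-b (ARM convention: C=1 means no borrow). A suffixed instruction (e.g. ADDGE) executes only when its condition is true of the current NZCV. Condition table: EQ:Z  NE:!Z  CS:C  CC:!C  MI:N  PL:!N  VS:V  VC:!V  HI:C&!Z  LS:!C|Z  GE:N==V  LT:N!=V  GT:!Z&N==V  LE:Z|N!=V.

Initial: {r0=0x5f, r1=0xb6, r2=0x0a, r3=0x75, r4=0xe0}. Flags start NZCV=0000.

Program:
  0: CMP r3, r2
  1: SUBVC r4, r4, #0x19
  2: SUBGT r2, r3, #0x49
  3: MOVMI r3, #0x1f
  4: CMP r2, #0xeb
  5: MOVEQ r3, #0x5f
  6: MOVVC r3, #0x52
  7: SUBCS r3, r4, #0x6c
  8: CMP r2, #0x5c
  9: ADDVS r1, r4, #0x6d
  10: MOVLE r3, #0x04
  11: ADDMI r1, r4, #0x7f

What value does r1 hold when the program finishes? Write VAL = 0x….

VAL = 0x46

0: ✓ CMP  NZCV=0010
1: ✓ SUBVC  r4←0xc7
2: ✓ SUBGT  r2←0x2c
3: · MOVMI
4: ✓ CMP  NZCV=0000
5: · MOVEQ
6: ✓ MOVVC  r3←0x52
7: · SUBCS
8: ✓ CMP  NZCV=1000
9: · ADDVS
10: ✓ MOVLE  r3←0x04
11: ✓ ADDMI  r1←0x46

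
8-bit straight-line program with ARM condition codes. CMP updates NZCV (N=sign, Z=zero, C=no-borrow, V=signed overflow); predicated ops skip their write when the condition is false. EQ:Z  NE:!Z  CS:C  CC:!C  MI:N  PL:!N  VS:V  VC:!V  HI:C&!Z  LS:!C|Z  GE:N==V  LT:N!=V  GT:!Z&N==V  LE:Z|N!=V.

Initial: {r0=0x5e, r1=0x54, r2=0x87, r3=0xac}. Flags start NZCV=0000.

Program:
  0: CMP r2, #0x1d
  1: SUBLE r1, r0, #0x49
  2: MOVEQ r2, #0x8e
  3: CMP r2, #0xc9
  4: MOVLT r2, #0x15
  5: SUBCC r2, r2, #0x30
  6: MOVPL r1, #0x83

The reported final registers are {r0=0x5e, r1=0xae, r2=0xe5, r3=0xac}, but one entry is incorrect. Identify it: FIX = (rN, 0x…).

[0] flags=0011 → (cmp)
[1] flags=0011 LE?T → r1=0x15
[2] flags=0011 EQ?F → skip
[3] flags=1000 → (cmp)
[4] flags=1000 LT?T → r2=0x15
[5] flags=1000 CC?T → r2=0xe5
[6] flags=1000 PL?F → skip

FIX = (r1, 0x15)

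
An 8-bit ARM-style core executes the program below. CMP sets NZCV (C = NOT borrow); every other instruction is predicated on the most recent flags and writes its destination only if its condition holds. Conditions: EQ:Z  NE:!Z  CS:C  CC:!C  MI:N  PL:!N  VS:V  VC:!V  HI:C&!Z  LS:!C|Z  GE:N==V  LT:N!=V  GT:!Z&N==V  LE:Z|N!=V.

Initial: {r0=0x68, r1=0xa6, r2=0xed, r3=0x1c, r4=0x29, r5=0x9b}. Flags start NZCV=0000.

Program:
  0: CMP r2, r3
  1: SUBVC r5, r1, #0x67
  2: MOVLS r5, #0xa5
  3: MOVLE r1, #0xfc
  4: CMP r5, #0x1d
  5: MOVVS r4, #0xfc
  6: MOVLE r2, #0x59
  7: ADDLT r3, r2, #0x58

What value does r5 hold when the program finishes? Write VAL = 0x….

VAL = 0x3f

[0] flags=1010 → (cmp)
[1] flags=1010 VC?T → r5=0x3f
[2] flags=1010 LS?F → skip
[3] flags=1010 LE?T → r1=0xfc
[4] flags=0010 → (cmp)
[5] flags=0010 VS?F → skip
[6] flags=0010 LE?F → skip
[7] flags=0010 LT?F → skip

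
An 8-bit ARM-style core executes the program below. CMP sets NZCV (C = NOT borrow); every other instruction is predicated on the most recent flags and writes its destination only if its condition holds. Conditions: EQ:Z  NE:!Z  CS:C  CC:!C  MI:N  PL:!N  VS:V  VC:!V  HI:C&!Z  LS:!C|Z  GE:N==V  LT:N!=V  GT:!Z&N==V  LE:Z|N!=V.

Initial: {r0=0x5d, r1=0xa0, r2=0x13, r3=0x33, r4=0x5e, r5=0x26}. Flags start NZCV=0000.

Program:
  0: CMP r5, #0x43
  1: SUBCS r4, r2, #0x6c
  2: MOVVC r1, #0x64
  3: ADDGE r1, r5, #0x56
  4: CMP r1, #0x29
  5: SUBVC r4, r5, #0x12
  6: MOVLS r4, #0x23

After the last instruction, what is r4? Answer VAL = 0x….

VAL = 0x14

0: ✓ CMP  NZCV=1000
1: · SUBCS
2: ✓ MOVVC  r1←0x64
3: · ADDGE
4: ✓ CMP  NZCV=0010
5: ✓ SUBVC  r4←0x14
6: · MOVLS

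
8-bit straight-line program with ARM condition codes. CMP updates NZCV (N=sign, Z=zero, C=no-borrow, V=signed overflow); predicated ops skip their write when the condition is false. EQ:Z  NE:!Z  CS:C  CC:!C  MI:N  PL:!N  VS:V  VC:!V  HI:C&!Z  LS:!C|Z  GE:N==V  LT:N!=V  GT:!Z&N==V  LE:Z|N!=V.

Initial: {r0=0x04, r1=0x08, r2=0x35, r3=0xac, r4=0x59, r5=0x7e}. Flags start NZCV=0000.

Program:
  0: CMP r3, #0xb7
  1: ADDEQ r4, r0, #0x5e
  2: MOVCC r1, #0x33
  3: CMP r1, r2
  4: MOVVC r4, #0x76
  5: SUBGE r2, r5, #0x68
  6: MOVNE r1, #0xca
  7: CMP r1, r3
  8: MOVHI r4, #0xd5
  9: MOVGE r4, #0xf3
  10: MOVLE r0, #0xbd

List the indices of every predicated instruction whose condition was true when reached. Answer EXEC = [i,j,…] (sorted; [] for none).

[0] flags=1000 → (cmp)
[1] flags=1000 EQ?F → skip
[2] flags=1000 CC?T → r1=0x33
[3] flags=1000 → (cmp)
[4] flags=1000 VC?T → r4=0x76
[5] flags=1000 GE?F → skip
[6] flags=1000 NE?T → r1=0xca
[7] flags=0010 → (cmp)
[8] flags=0010 HI?T → r4=0xd5
[9] flags=0010 GE?T → r4=0xf3
[10] flags=0010 LE?F → skip

EXEC = [2,4,6,8,9]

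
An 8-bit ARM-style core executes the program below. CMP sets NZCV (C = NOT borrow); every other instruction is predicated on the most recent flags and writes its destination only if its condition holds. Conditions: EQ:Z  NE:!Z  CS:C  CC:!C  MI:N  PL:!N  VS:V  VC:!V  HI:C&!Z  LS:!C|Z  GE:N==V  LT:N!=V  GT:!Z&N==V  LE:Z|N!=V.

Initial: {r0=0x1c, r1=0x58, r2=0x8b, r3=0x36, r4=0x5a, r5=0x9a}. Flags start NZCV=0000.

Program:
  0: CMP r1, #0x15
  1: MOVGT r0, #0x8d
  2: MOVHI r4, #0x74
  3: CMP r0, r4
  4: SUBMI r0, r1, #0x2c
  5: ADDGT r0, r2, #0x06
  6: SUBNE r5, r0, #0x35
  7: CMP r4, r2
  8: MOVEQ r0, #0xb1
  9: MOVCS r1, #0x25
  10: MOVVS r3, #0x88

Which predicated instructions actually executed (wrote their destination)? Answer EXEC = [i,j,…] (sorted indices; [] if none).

EXEC = [1,2,6,10]

[0] flags=0010 → (cmp)
[1] flags=0010 GT?T → r0=0x8d
[2] flags=0010 HI?T → r4=0x74
[3] flags=0011 → (cmp)
[4] flags=0011 MI?F → skip
[5] flags=0011 GT?F → skip
[6] flags=0011 NE?T → r5=0x58
[7] flags=1001 → (cmp)
[8] flags=1001 EQ?F → skip
[9] flags=1001 CS?F → skip
[10] flags=1001 VS?T → r3=0x88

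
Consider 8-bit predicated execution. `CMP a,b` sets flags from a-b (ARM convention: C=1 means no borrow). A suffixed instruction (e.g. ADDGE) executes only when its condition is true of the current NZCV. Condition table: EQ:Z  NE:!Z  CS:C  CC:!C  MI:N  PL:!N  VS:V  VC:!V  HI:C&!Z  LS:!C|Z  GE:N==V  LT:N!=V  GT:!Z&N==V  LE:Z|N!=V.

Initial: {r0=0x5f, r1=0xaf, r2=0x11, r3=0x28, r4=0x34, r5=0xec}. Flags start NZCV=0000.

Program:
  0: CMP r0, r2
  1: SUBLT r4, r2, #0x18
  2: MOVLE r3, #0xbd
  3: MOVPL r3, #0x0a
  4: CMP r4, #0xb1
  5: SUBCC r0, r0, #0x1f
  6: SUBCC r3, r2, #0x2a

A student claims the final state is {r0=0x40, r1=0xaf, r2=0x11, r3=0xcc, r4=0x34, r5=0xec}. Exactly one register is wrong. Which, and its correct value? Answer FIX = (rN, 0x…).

FIX = (r3, 0xe7)

[0] flags=0010 → (cmp)
[1] flags=0010 LT?F → skip
[2] flags=0010 LE?F → skip
[3] flags=0010 PL?T → r3=0x0a
[4] flags=1001 → (cmp)
[5] flags=1001 CC?T → r0=0x40
[6] flags=1001 CC?T → r3=0xe7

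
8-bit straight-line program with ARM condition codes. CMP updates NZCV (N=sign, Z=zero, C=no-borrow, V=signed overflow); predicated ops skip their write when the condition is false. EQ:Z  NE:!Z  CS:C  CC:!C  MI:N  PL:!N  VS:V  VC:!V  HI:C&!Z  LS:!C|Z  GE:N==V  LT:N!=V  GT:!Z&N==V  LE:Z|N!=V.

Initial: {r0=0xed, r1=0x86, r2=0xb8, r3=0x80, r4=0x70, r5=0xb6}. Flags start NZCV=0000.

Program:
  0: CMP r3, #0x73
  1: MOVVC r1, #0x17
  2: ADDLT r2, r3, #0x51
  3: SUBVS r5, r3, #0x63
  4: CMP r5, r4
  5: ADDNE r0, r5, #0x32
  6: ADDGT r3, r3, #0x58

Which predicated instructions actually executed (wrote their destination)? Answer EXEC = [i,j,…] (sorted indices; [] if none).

EXEC = [2,3,5]

0: ✓ CMP  NZCV=0011
1: · MOVVC
2: ✓ ADDLT  r2←0xd1
3: ✓ SUBVS  r5←0x1d
4: ✓ CMP  NZCV=1000
5: ✓ ADDNE  r0←0x4f
6: · ADDGT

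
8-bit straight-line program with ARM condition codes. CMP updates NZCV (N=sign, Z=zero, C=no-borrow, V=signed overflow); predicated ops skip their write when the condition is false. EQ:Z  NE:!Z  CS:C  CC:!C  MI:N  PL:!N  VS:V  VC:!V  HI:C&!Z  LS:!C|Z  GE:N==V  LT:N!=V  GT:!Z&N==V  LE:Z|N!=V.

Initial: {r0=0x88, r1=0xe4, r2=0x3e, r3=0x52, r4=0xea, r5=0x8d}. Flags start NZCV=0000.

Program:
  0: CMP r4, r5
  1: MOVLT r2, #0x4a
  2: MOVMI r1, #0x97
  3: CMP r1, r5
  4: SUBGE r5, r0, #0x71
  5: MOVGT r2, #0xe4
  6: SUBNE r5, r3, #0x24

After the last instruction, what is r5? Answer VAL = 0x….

VAL = 0x2e

0: ✓ CMP  NZCV=0010
1: · MOVLT
2: · MOVMI
3: ✓ CMP  NZCV=0010
4: ✓ SUBGE  r5←0x17
5: ✓ MOVGT  r2←0xe4
6: ✓ SUBNE  r5←0x2e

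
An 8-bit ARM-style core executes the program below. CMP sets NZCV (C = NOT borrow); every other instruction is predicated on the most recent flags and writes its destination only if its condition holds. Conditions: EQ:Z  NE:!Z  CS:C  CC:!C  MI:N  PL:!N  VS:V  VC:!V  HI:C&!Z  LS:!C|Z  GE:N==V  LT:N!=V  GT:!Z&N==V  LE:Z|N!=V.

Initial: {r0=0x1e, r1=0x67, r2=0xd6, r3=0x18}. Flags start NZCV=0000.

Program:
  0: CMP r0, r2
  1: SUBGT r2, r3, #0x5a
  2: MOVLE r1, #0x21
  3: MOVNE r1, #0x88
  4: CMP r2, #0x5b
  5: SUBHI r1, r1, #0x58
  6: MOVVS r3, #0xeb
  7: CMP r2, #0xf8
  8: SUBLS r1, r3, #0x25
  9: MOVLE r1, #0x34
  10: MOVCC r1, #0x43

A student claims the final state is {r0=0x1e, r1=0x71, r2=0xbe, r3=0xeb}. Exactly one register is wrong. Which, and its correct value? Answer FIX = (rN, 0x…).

0: ✓ CMP  NZCV=0000
1: ✓ SUBGT  r2←0xbe
2: · MOVLE
3: ✓ MOVNE  r1←0x88
4: ✓ CMP  NZCV=0011
5: ✓ SUBHI  r1←0x30
6: ✓ MOVVS  r3←0xeb
7: ✓ CMP  NZCV=1000
8: ✓ SUBLS  r1←0xc6
9: ✓ MOVLE  r1←0x34
10: ✓ MOVCC  r1←0x43

FIX = (r1, 0x43)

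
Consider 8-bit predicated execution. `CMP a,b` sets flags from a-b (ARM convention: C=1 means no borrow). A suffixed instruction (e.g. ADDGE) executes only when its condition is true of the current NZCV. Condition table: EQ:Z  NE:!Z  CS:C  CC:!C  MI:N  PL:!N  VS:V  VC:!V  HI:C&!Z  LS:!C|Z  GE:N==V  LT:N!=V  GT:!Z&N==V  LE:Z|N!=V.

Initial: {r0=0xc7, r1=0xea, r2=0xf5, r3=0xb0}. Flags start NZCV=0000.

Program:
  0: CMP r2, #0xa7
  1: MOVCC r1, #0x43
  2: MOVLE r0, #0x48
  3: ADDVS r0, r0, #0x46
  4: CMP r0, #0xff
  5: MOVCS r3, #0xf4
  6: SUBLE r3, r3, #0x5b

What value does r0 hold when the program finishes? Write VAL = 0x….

VAL = 0xc7

0: ✓ CMP  NZCV=0010
1: · MOVCC
2: · MOVLE
3: · ADDVS
4: ✓ CMP  NZCV=1000
5: · MOVCS
6: ✓ SUBLE  r3←0x55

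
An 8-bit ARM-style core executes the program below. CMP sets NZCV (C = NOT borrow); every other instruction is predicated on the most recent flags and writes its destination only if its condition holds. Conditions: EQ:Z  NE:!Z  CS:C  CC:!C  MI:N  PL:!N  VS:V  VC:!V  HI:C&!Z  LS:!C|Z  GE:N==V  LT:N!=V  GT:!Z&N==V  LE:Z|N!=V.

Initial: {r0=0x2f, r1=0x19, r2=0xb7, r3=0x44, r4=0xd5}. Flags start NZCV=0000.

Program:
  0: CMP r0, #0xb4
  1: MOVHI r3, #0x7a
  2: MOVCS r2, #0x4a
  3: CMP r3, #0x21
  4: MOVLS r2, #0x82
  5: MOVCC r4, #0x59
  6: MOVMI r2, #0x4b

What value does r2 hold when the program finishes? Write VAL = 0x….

0: ✓ CMP  NZCV=0000
1: · MOVHI
2: · MOVCS
3: ✓ CMP  NZCV=0010
4: · MOVLS
5: · MOVCC
6: · MOVMI

VAL = 0xb7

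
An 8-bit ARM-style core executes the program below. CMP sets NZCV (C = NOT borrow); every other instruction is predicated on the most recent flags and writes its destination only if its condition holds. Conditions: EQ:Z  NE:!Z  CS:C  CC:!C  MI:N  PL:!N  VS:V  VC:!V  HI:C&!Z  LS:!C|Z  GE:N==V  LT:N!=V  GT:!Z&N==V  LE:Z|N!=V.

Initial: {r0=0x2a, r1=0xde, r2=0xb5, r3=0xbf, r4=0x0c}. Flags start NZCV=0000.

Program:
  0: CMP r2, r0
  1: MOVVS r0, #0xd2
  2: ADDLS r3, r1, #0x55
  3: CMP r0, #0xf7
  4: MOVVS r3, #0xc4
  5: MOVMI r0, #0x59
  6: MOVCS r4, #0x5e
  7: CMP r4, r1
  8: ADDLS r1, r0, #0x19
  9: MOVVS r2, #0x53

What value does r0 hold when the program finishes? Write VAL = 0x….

[0] flags=1010 → (cmp)
[1] flags=1010 VS?F → skip
[2] flags=1010 LS?F → skip
[3] flags=0000 → (cmp)
[4] flags=0000 VS?F → skip
[5] flags=0000 MI?F → skip
[6] flags=0000 CS?F → skip
[7] flags=0000 → (cmp)
[8] flags=0000 LS?T → r1=0x43
[9] flags=0000 VS?F → skip

VAL = 0x2a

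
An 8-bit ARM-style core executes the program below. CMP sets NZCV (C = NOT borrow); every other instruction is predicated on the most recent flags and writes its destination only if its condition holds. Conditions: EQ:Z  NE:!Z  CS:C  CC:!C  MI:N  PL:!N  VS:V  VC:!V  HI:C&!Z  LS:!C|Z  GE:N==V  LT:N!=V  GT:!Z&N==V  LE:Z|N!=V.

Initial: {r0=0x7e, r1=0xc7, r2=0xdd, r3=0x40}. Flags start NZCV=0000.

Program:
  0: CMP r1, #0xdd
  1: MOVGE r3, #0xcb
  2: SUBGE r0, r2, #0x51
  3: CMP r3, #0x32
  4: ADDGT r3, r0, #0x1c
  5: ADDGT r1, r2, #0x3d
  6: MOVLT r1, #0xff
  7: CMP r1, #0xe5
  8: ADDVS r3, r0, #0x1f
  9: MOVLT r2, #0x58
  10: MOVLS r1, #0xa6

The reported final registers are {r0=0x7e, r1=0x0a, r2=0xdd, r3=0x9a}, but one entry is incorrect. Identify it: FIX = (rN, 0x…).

0: ✓ CMP  NZCV=1000
1: · MOVGE
2: · SUBGE
3: ✓ CMP  NZCV=0010
4: ✓ ADDGT  r3←0x9a
5: ✓ ADDGT  r1←0x1a
6: · MOVLT
7: ✓ CMP  NZCV=0000
8: · ADDVS
9: · MOVLT
10: ✓ MOVLS  r1←0xa6

FIX = (r1, 0xa6)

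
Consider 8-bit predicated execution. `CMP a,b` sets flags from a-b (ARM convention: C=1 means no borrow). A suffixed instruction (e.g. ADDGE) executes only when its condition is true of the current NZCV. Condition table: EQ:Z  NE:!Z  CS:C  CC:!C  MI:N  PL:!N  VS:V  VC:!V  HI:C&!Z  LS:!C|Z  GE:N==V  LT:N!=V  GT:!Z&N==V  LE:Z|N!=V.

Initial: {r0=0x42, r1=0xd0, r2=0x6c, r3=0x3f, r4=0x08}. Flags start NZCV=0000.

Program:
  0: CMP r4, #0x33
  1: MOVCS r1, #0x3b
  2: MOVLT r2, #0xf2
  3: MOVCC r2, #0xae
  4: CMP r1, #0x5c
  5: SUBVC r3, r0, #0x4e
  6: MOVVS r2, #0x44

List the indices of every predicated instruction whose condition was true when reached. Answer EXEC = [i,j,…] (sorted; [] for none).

0: ✓ CMP  NZCV=1000
1: · MOVCS
2: ✓ MOVLT  r2←0xf2
3: ✓ MOVCC  r2←0xae
4: ✓ CMP  NZCV=0011
5: · SUBVC
6: ✓ MOVVS  r2←0x44

EXEC = [2,3,6]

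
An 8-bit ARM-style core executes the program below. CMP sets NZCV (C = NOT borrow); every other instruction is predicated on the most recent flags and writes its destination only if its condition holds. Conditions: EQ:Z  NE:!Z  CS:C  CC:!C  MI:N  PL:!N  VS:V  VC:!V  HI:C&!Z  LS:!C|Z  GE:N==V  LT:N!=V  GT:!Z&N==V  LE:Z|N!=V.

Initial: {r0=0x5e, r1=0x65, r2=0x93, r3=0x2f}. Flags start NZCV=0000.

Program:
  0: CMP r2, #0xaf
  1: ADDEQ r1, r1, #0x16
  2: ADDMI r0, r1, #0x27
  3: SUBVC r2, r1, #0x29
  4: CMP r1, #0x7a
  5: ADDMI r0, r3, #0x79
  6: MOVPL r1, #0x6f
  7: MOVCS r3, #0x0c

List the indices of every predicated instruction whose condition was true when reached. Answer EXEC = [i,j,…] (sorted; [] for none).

EXEC = [2,3,5]

0: ✓ CMP  NZCV=1000
1: · ADDEQ
2: ✓ ADDMI  r0←0x8c
3: ✓ SUBVC  r2←0x3c
4: ✓ CMP  NZCV=1000
5: ✓ ADDMI  r0←0xa8
6: · MOVPL
7: · MOVCS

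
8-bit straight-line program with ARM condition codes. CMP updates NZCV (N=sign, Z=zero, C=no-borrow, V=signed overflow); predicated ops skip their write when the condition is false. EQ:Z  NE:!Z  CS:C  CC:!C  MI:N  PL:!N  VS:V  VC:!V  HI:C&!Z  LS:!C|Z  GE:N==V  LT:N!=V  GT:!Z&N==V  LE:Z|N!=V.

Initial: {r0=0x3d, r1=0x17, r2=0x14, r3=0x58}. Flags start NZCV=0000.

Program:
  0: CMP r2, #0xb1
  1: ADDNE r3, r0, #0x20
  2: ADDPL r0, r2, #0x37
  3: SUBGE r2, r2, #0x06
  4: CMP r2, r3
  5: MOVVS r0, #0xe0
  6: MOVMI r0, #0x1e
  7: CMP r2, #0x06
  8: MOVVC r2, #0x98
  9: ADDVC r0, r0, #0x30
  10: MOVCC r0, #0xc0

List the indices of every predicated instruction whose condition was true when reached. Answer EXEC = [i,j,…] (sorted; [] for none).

0: ✓ CMP  NZCV=0000
1: ✓ ADDNE  r3←0x5d
2: ✓ ADDPL  r0←0x4b
3: ✓ SUBGE  r2←0x0e
4: ✓ CMP  NZCV=1000
5: · MOVVS
6: ✓ MOVMI  r0←0x1e
7: ✓ CMP  NZCV=0010
8: ✓ MOVVC  r2←0x98
9: ✓ ADDVC  r0←0x4e
10: · MOVCC

EXEC = [1,2,3,6,8,9]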